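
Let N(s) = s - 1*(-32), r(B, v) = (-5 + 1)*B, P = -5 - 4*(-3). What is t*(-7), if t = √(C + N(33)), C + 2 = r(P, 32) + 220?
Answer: -7*√255 ≈ -111.78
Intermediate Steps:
P = 7 (P = -5 + 12 = 7)
r(B, v) = -4*B
N(s) = 32 + s (N(s) = s + 32 = 32 + s)
C = 190 (C = -2 + (-4*7 + 220) = -2 + (-28 + 220) = -2 + 192 = 190)
t = √255 (t = √(190 + (32 + 33)) = √(190 + 65) = √255 ≈ 15.969)
t*(-7) = √255*(-7) = -7*√255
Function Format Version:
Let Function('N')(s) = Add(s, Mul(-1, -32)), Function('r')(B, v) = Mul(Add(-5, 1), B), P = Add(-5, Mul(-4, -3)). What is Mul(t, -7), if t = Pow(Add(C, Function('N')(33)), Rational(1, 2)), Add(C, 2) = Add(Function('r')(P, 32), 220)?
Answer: Mul(-7, Pow(255, Rational(1, 2))) ≈ -111.78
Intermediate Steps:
P = 7 (P = Add(-5, 12) = 7)
Function('r')(B, v) = Mul(-4, B)
Function('N')(s) = Add(32, s) (Function('N')(s) = Add(s, 32) = Add(32, s))
C = 190 (C = Add(-2, Add(Mul(-4, 7), 220)) = Add(-2, Add(-28, 220)) = Add(-2, 192) = 190)
t = Pow(255, Rational(1, 2)) (t = Pow(Add(190, Add(32, 33)), Rational(1, 2)) = Pow(Add(190, 65), Rational(1, 2)) = Pow(255, Rational(1, 2)) ≈ 15.969)
Mul(t, -7) = Mul(Pow(255, Rational(1, 2)), -7) = Mul(-7, Pow(255, Rational(1, 2)))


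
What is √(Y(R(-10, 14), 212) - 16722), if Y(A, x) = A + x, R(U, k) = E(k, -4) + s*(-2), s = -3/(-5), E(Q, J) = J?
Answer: 4*I*√25805/5 ≈ 128.51*I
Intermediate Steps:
s = ⅗ (s = -3*(-⅕) = ⅗ ≈ 0.60000)
R(U, k) = -26/5 (R(U, k) = -4 + (⅗)*(-2) = -4 - 6/5 = -26/5)
√(Y(R(-10, 14), 212) - 16722) = √((-26/5 + 212) - 16722) = √(1034/5 - 16722) = √(-82576/5) = 4*I*√25805/5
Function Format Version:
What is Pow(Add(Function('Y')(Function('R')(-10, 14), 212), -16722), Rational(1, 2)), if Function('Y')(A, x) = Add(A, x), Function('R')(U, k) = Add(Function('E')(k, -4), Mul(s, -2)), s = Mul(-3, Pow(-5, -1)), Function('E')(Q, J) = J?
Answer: Mul(Rational(4, 5), I, Pow(25805, Rational(1, 2))) ≈ Mul(128.51, I)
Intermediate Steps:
s = Rational(3, 5) (s = Mul(-3, Rational(-1, 5)) = Rational(3, 5) ≈ 0.60000)
Function('R')(U, k) = Rational(-26, 5) (Function('R')(U, k) = Add(-4, Mul(Rational(3, 5), -2)) = Add(-4, Rational(-6, 5)) = Rational(-26, 5))
Pow(Add(Function('Y')(Function('R')(-10, 14), 212), -16722), Rational(1, 2)) = Pow(Add(Add(Rational(-26, 5), 212), -16722), Rational(1, 2)) = Pow(Add(Rational(1034, 5), -16722), Rational(1, 2)) = Pow(Rational(-82576, 5), Rational(1, 2)) = Mul(Rational(4, 5), I, Pow(25805, Rational(1, 2)))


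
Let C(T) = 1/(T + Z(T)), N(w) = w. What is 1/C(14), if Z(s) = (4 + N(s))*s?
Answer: 266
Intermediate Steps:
Z(s) = s*(4 + s) (Z(s) = (4 + s)*s = s*(4 + s))
C(T) = 1/(T + T*(4 + T))
1/C(14) = 1/(1/(14*(5 + 14))) = 1/((1/14)/19) = 1/((1/14)*(1/19)) = 1/(1/266) = 266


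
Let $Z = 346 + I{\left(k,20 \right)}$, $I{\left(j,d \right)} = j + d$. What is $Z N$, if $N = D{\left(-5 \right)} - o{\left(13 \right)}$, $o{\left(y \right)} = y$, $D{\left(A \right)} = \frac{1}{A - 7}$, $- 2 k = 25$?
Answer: $- \frac{110999}{24} \approx -4625.0$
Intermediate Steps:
$k = - \frac{25}{2}$ ($k = \left(- \frac{1}{2}\right) 25 = - \frac{25}{2} \approx -12.5$)
$D{\left(A \right)} = \frac{1}{-7 + A}$
$I{\left(j,d \right)} = d + j$
$Z = \frac{707}{2}$ ($Z = 346 + \left(20 - \frac{25}{2}\right) = 346 + \frac{15}{2} = \frac{707}{2} \approx 353.5$)
$N = - \frac{157}{12}$ ($N = \frac{1}{-7 - 5} - 13 = \frac{1}{-12} - 13 = - \frac{1}{12} - 13 = - \frac{157}{12} \approx -13.083$)
$Z N = \frac{707}{2} \left(- \frac{157}{12}\right) = - \frac{110999}{24}$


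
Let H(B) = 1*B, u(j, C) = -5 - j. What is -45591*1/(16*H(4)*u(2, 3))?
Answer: 6513/64 ≈ 101.77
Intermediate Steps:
H(B) = B
-45591*1/(16*H(4)*u(2, 3)) = -45591*1/(64*(-5 - 1*2)) = -45591*1/(64*(-5 - 2)) = -45591/((16*(-7))*4) = -45591/((-112*4)) = -45591/(-448) = -45591*(-1/448) = 6513/64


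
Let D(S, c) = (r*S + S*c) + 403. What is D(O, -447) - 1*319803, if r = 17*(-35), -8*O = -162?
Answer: -681001/2 ≈ -3.4050e+5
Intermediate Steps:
O = 81/4 (O = -⅛*(-162) = 81/4 ≈ 20.250)
r = -595
D(S, c) = 403 - 595*S + S*c (D(S, c) = (-595*S + S*c) + 403 = 403 - 595*S + S*c)
D(O, -447) - 1*319803 = (403 - 595*81/4 + (81/4)*(-447)) - 1*319803 = (403 - 48195/4 - 36207/4) - 319803 = -41395/2 - 319803 = -681001/2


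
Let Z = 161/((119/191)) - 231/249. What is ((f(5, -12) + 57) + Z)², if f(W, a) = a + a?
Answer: 167995876129/1990921 ≈ 84381.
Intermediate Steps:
f(W, a) = 2*a
Z = 363310/1411 (Z = 161/((119*(1/191))) - 231*1/249 = 161/(119/191) - 77/83 = 161*(191/119) - 77/83 = 4393/17 - 77/83 = 363310/1411 ≈ 257.48)
((f(5, -12) + 57) + Z)² = ((2*(-12) + 57) + 363310/1411)² = ((-24 + 57) + 363310/1411)² = (33 + 363310/1411)² = (409873/1411)² = 167995876129/1990921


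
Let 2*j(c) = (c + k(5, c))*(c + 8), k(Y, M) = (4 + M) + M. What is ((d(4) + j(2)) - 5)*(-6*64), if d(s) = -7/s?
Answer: -16608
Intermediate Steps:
k(Y, M) = 4 + 2*M
j(c) = (4 + 3*c)*(8 + c)/2 (j(c) = ((c + (4 + 2*c))*(c + 8))/2 = ((4 + 3*c)*(8 + c))/2 = (4 + 3*c)*(8 + c)/2)
((d(4) + j(2)) - 5)*(-6*64) = ((-7/4 + (16 + 14*2 + (3/2)*2²)) - 5)*(-6*64) = ((-7*¼ + (16 + 28 + (3/2)*4)) - 5)*(-384) = ((-7/4 + (16 + 28 + 6)) - 5)*(-384) = ((-7/4 + 50) - 5)*(-384) = (193/4 - 5)*(-384) = (173/4)*(-384) = -16608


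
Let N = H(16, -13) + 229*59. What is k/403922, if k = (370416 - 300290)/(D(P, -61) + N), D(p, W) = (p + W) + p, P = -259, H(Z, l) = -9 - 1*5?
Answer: 35063/2608932198 ≈ 1.3440e-5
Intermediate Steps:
H(Z, l) = -14 (H(Z, l) = -9 - 5 = -14)
D(p, W) = W + 2*p (D(p, W) = (W + p) + p = W + 2*p)
N = 13497 (N = -14 + 229*59 = -14 + 13511 = 13497)
k = 35063/6459 (k = (370416 - 300290)/((-61 + 2*(-259)) + 13497) = 70126/((-61 - 518) + 13497) = 70126/(-579 + 13497) = 70126/12918 = 70126*(1/12918) = 35063/6459 ≈ 5.4286)
k/403922 = (35063/6459)/403922 = (35063/6459)*(1/403922) = 35063/2608932198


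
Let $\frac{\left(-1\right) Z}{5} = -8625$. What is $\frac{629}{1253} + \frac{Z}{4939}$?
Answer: $\frac{57142256}{6188567} \approx 9.2335$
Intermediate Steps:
$Z = 43125$ ($Z = \left(-5\right) \left(-8625\right) = 43125$)
$\frac{629}{1253} + \frac{Z}{4939} = \frac{629}{1253} + \frac{43125}{4939} = \frac{57142256}{6188567}$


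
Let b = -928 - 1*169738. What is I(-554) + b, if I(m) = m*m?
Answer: 136250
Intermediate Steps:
I(m) = m²
b = -170666 (b = -928 - 169738 = -170666)
I(-554) + b = (-554)² - 170666 = 306916 - 170666 = 136250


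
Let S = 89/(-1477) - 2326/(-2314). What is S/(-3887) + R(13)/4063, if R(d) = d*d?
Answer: 1116013467753/26988280619209 ≈ 0.041352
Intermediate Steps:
R(d) = d**2
S = 1614778/1708889 (S = 89*(-1/1477) - 2326*(-1/2314) = -89/1477 + 1163/1157 = 1614778/1708889 ≈ 0.94493)
S/(-3887) + R(13)/4063 = (1614778/1708889)/(-3887) + 13**2/4063 = (1614778/1708889)*(-1/3887) + 169*(1/4063) = -1614778/6642451543 + 169/4063 = 1116013467753/26988280619209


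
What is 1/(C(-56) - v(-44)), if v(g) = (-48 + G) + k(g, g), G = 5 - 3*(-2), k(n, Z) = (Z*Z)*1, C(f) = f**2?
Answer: 1/1237 ≈ 0.00080841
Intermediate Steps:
k(n, Z) = Z**2 (k(n, Z) = Z**2*1 = Z**2)
G = 11 (G = 5 + 6 = 11)
v(g) = -37 + g**2 (v(g) = (-48 + 11) + g**2 = -37 + g**2)
1/(C(-56) - v(-44)) = 1/((-56)**2 - (-37 + (-44)**2)) = 1/(3136 - (-37 + 1936)) = 1/(3136 - 1*1899) = 1/(3136 - 1899) = 1/1237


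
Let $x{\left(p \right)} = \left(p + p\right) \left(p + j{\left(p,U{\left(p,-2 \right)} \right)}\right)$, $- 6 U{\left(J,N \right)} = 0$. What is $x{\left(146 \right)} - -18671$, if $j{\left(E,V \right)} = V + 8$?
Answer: $63639$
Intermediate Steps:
$U{\left(J,N \right)} = 0$ ($U{\left(J,N \right)} = \left(- \frac{1}{6}\right) 0 = 0$)
$j{\left(E,V \right)} = 8 + V$
$x{\left(p \right)} = 2 p \left(8 + p\right)$ ($x{\left(p \right)} = \left(p + p\right) \left(p + \left(8 + 0\right)\right) = 2 p \left(p + 8\right) = 2 p \left(8 + p\right)$)
$x{\left(146 \right)} - -18671 = 2 \cdot 146 \left(8 + 146\right) - -18671 = 2 \cdot 146 \cdot 154 + 18671 = 44968 + 18671 = 63639$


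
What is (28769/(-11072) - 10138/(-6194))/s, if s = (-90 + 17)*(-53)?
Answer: -32973625/132667948096 ≈ -0.00024854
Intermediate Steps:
s = 3869 (s = -73*(-53) = 3869)
(28769/(-11072) - 10138/(-6194))/s = (28769/(-11072) - 10138/(-6194))/3869 = (28769*(-1/11072) - 10138*(-1/6194))*(1/3869) = (-28769/11072 + 5069/3097)*(1/3869) = -32973625/34289984*1/3869 = -32973625/132667948096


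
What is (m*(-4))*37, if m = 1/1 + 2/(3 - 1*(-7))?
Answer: -888/5 ≈ -177.60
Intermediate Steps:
m = 6/5 (m = 1*1 + 2/(3 + 7) = 1 + 2/10 = 1 + 2*(1/10) = 1 + 1/5 = 6/5 ≈ 1.2000)
(m*(-4))*37 = ((6/5)*(-4))*37 = -24/5*37 = -888/5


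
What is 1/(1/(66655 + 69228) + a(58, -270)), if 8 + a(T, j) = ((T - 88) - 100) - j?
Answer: 135883/17936557 ≈ 0.0075758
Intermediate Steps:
a(T, j) = -196 + T - j (a(T, j) = -8 + (((T - 88) - 100) - j) = -8 + (((-88 + T) - 100) - j) = -8 + ((-188 + T) - j) = -8 + (-188 + T - j) = -196 + T - j)
1/(1/(66655 + 69228) + a(58, -270)) = 1/(1/(66655 + 69228) + (-196 + 58 - 1*(-270))) = 1/(1/135883 + (-196 + 58 + 270)) = 1/(1/135883 + 132) = 1/(17936557/135883) = 135883/17936557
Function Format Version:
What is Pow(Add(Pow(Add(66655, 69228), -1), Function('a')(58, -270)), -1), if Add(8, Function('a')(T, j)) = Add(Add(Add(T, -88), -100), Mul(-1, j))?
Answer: Rational(135883, 17936557) ≈ 0.0075758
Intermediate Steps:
Function('a')(T, j) = Add(-196, T, Mul(-1, j)) (Function('a')(T, j) = Add(-8, Add(Add(Add(T, -88), -100), Mul(-1, j))) = Add(-8, Add(Add(Add(-88, T), -100), Mul(-1, j))) = Add(-8, Add(Add(-188, T), Mul(-1, j))) = Add(-8, Add(-188, T, Mul(-1, j))) = Add(-196, T, Mul(-1, j)))
Pow(Add(Pow(Add(66655, 69228), -1), Function('a')(58, -270)), -1) = Pow(Add(Pow(Add(66655, 69228), -1), Add(-196, 58, Mul(-1, -270))), -1) = Pow(Add(Pow(135883, -1), Add(-196, 58, 270)), -1) = Pow(Add(Rational(1, 135883), 132), -1) = Pow(Rational(17936557, 135883), -1) = Rational(135883, 17936557)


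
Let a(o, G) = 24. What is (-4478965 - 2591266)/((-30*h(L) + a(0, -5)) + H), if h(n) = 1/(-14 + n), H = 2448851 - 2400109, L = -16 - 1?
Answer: -31311023/215968 ≈ -144.98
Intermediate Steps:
L = -17
H = 48742
(-4478965 - 2591266)/((-30*h(L) + a(0, -5)) + H) = (-4478965 - 2591266)/((-30/(-14 - 17) + 24) + 48742) = -7070231/((-30/(-31) + 24) + 48742) = -7070231/((-30*(-1/31) + 24) + 48742) = -7070231/((30/31 + 24) + 48742) = -7070231/(774/31 + 48742) = -7070231/1511776/31 = -7070231*31/1511776 = -31311023/215968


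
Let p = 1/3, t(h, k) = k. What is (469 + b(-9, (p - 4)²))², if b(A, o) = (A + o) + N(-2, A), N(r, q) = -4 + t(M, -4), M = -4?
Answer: 17547721/81 ≈ 2.1664e+5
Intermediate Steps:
p = ⅓ ≈ 0.33333
N(r, q) = -8 (N(r, q) = -4 - 4 = -8)
b(A, o) = -8 + A + o (b(A, o) = (A + o) - 8 = -8 + A + o)
(469 + b(-9, (p - 4)²))² = (469 + (-8 - 9 + (⅓ - 4)²))² = (469 + (-8 - 9 + (-11/3)²))² = (469 + (-8 - 9 + 121/9))² = (469 - 32/9)² = (4189/9)² = 17547721/81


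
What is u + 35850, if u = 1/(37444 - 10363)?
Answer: 970853851/27081 ≈ 35850.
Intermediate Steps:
u = 1/27081 ≈ 3.6926e-5
u + 35850 = 1/27081 + 35850 = 970853851/27081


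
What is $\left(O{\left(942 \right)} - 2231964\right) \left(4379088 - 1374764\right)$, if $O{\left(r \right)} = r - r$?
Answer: $-6705543012336$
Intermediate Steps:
$O{\left(r \right)} = 0$
$\left(O{\left(942 \right)} - 2231964\right) \left(4379088 - 1374764\right) = \left(0 - 2231964\right) \left(4379088 - 1374764\right) = \left(-2231964\right) 3004324 = -6705543012336$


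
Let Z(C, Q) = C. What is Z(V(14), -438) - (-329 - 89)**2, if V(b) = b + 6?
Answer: -174704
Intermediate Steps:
V(b) = 6 + b
Z(V(14), -438) - (-329 - 89)**2 = (6 + 14) - (-329 - 89)**2 = 20 - 1*(-418)**2 = 20 - 1*174724 = 20 - 174724 = -174704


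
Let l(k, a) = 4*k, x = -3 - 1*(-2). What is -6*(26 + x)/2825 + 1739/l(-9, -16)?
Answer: -196723/4068 ≈ -48.359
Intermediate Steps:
x = -1 (x = -3 + 2 = -1)
-6*(26 + x)/2825 + 1739/l(-9, -16) = -6*(26 - 1)/2825 + 1739/((4*(-9))) = -6*25*(1/2825) + 1739/(-36) = -150*1/2825 + 1739*(-1/36) = -6/113 - 1739/36 = -196723/4068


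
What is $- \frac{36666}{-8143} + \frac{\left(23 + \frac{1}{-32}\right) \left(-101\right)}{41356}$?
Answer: $\frac{977938683}{219926144} \approx 4.4467$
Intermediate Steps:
$- \frac{36666}{-8143} + \frac{\left(23 + \frac{1}{-32}\right) \left(-101\right)}{41356} = \left(-36666\right) \left(- \frac{1}{8143}\right) + \left(23 - \frac{1}{32}\right) \left(-101\right) \frac{1}{41356} = \frac{36666}{8143} + \frac{735}{32} \left(-101\right) \frac{1}{41356} = \frac{36666}{8143} - \frac{1515}{27008} = \frac{977938683}{219926144}$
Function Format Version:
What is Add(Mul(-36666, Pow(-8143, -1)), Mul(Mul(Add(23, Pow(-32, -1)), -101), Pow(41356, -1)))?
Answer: Rational(977938683, 219926144) ≈ 4.4467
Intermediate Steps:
Add(Mul(-36666, Pow(-8143, -1)), Mul(Mul(Add(23, Pow(-32, -1)), -101), Pow(41356, -1))) = Add(Mul(-36666, Rational(-1, 8143)), Mul(Mul(Add(23, Rational(-1, 32)), -101), Rational(1, 41356))) = Add(Rational(36666, 8143), Mul(Mul(Rational(735, 32), -101), Rational(1, 41356))) = Add(Rational(36666, 8143), Mul(Rational(-74235, 32), Rational(1, 41356))) = Add(Rational(36666, 8143), Rational(-1515, 27008)) = Rational(977938683, 219926144)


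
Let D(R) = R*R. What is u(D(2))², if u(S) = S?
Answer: 16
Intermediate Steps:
D(R) = R²
u(D(2))² = (2²)² = 4² = 16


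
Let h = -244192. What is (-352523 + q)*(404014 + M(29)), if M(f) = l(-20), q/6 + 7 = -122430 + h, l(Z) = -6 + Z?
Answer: -1031097360436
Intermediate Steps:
q = -2199774 (q = -42 + 6*(-122430 - 244192) = -42 + 6*(-366622) = -42 - 2199732 = -2199774)
M(f) = -26 (M(f) = -6 - 20 = -26)
(-352523 + q)*(404014 + M(29)) = (-352523 - 2199774)*(404014 - 26) = -2552297*403988 = -1031097360436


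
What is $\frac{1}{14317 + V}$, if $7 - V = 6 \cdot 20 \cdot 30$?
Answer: $\frac{1}{10724} \approx 9.3249 \cdot 10^{-5}$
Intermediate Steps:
$V = -3593$ ($V = 7 - 6 \cdot 20 \cdot 30 = 7 - 120 \cdot 30 = 7 - 3600 = -3593$)
$\frac{1}{14317 + V} = \frac{1}{14317 - 3593} = \frac{1}{10724}$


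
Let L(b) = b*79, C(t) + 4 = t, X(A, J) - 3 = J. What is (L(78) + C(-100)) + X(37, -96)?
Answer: 5965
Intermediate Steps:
X(A, J) = 3 + J
C(t) = -4 + t
L(b) = 79*b
(L(78) + C(-100)) + X(37, -96) = (79*78 + (-4 - 100)) + (3 - 96) = (6162 - 104) - 93 = 6058 - 93 = 5965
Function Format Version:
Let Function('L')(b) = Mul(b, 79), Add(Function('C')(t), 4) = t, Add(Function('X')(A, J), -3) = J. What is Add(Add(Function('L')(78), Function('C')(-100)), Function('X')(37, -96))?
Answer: 5965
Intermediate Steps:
Function('X')(A, J) = Add(3, J)
Function('C')(t) = Add(-4, t)
Function('L')(b) = Mul(79, b)
Add(Add(Function('L')(78), Function('C')(-100)), Function('X')(37, -96)) = Add(Add(Mul(79, 78), Add(-4, -100)), Add(3, -96)) = Add(Add(6162, -104), -93) = Add(6058, -93) = 5965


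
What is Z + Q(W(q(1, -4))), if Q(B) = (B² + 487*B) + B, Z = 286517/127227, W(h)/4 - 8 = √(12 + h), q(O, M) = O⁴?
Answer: 2143807013/127227 + 2208*√13 ≈ 24811.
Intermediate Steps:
W(h) = 32 + 4*√(12 + h)
Z = 286517/127227 (Z = 286517*(1/127227) = 286517/127227 ≈ 2.2520)
Q(B) = B² + 488*B
Z + Q(W(q(1, -4))) = 286517/127227 + (32 + 4*√(12 + 1⁴))*(488 + (32 + 4*√(12 + 1⁴))) = 286517/127227 + (32 + 4*√(12 + 1))*(488 + (32 + 4*√(12 + 1))) = 286517/127227 + (32 + 4*√13)*(488 + (32 + 4*√13)) = 286517/127227 + (32 + 4*√13)*(520 + 4*√13)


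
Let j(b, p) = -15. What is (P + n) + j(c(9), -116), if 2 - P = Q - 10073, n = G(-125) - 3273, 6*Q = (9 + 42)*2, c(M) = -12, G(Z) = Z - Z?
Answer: 6770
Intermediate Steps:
G(Z) = 0
Q = 17 (Q = ((9 + 42)*2)/6 = (51*2)/6 = (1/6)*102 = 17)
n = -3273 (n = 0 - 3273 = -3273)
P = 10058 (P = 2 - (17 - 10073) = 2 - 1*(-10056) = 2 + 10056 = 10058)
(P + n) + j(c(9), -116) = (10058 - 3273) - 15 = 6785 - 15 = 6770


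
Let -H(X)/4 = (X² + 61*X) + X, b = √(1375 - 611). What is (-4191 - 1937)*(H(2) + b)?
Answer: 3137536 - 12256*√191 ≈ 2.9682e+6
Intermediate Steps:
b = 2*√191 (b = √764 = 2*√191 ≈ 27.641)
H(X) = -248*X - 4*X² (H(X) = -4*((X² + 61*X) + X) = -4*(X² + 62*X) = -248*X - 4*X²)
(-4191 - 1937)*(H(2) + b) = (-4191 - 1937)*(-4*2*(62 + 2) + 2*√191) = -6128*(-4*2*64 + 2*√191) = -6128*(-512 + 2*√191) = 3137536 - 12256*√191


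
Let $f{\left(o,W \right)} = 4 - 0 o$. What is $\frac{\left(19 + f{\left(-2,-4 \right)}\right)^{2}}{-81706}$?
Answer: $- \frac{529}{81706} \approx -0.0064744$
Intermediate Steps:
$f{\left(o,W \right)} = 4$ ($f{\left(o,W \right)} = 4 - 0 = 4 + 0 = 4$)
$\frac{\left(19 + f{\left(-2,-4 \right)}\right)^{2}}{-81706} = \frac{\left(19 + 4\right)^{2}}{-81706} = 23^{2} \left(- \frac{1}{81706}\right) = 529 \left(- \frac{1}{81706}\right) = - \frac{529}{81706}$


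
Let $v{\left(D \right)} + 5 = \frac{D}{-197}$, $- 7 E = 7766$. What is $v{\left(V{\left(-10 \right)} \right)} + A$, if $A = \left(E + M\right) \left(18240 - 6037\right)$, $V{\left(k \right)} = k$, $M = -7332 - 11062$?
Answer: $- \frac{328202474109}{1379} \approx -2.38 \cdot 10^{8}$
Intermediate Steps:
$E = - \frac{7766}{7}$ ($E = \left(- \frac{1}{7}\right) 7766 = - \frac{7766}{7} \approx -1109.4$)
$M = -18394$ ($M = -7332 - 11062 = -18394$)
$v{\left(D \right)} = -5 - \frac{D}{197}$ ($v{\left(D \right)} = -5 + \frac{D}{-197} = -5 + D \left(- \frac{1}{197}\right) = -5 - \frac{D}{197}$)
$A = - \frac{1666002372}{7}$ ($A = \left(- \frac{7766}{7} - 18394\right) \left(18240 - 6037\right) = \left(- \frac{136524}{7}\right) 12203 = - \frac{1666002372}{7} \approx -2.38 \cdot 10^{8}$)
$v{\left(V{\left(-10 \right)} \right)} + A = \left(-5 - - \frac{10}{197}\right) - \frac{1666002372}{7} = \left(-5 + \frac{10}{197}\right) - \frac{1666002372}{7} = - \frac{975}{197} - \frac{1666002372}{7} = - \frac{328202474109}{1379}$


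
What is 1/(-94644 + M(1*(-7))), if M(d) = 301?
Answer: -1/94343 ≈ -1.0600e-5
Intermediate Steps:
1/(-94644 + M(1*(-7))) = 1/(-94644 + 301) = 1/(-94343) = -1/94343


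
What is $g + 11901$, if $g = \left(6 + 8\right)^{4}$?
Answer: $50317$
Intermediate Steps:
$g = 38416$ ($g = 14^{4} = 38416$)
$g + 11901 = 38416 + 11901 = 50317$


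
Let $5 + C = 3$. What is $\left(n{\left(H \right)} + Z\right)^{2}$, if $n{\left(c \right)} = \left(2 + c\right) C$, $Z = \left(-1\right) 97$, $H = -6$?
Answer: $7921$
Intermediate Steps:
$C = -2$ ($C = -5 + 3 = -2$)
$Z = -97$
$n{\left(c \right)} = -4 - 2 c$ ($n{\left(c \right)} = \left(2 + c\right) \left(-2\right) = -4 - 2 c$)
$\left(n{\left(H \right)} + Z\right)^{2} = \left(\left(-4 - -12\right) - 97\right)^{2} = \left(\left(-4 + 12\right) - 97\right)^{2} = \left(8 - 97\right)^{2} = \left(-89\right)^{2} = 7921$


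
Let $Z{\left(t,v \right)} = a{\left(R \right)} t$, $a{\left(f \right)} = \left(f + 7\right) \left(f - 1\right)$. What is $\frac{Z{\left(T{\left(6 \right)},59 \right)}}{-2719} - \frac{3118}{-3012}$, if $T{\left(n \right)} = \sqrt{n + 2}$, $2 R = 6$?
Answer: $\frac{1559}{1506} - \frac{40 \sqrt{2}}{2719} \approx 1.0144$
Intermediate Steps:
$R = 3$ ($R = \frac{1}{2} \cdot 6 = 3$)
$T{\left(n \right)} = \sqrt{2 + n}$
$a{\left(f \right)} = \left(-1 + f\right) \left(7 + f\right)$ ($a{\left(f \right)} = \left(7 + f\right) \left(-1 + f\right) = \left(-1 + f\right) \left(7 + f\right)$)
$Z{\left(t,v \right)} = 20 t$ ($Z{\left(t,v \right)} = \left(-7 + 3^{2} + 6 \cdot 3\right) t = \left(-7 + 9 + 18\right) t = 20 t$)
$\frac{Z{\left(T{\left(6 \right)},59 \right)}}{-2719} - \frac{3118}{-3012} = \frac{20 \sqrt{2 + 6}}{-2719} - \frac{3118}{-3012} = 20 \sqrt{8} \left(- \frac{1}{2719}\right) - - \frac{1559}{1506} = 20 \cdot 2 \sqrt{2} \left(- \frac{1}{2719}\right) + \frac{1559}{1506} = 40 \sqrt{2} \left(- \frac{1}{2719}\right) + \frac{1559}{1506} = - \frac{40 \sqrt{2}}{2719} + \frac{1559}{1506} = \frac{1559}{1506} - \frac{40 \sqrt{2}}{2719}$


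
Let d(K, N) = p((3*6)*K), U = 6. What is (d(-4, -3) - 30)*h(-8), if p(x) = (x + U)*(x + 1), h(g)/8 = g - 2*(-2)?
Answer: -148992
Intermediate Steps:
h(g) = 32 + 8*g (h(g) = 8*(g - 2*(-2)) = 8*(g + 4) = 8*(4 + g) = 32 + 8*g)
p(x) = (1 + x)*(6 + x) (p(x) = (x + 6)*(x + 1) = (6 + x)*(1 + x) = (1 + x)*(6 + x))
d(K, N) = 6 + 126*K + 324*K² (d(K, N) = 6 + ((3*6)*K)² + 7*((3*6)*K) = 6 + (18*K)² + 7*(18*K) = 6 + 324*K² + 126*K = 6 + 126*K + 324*K²)
(d(-4, -3) - 30)*h(-8) = ((6 + 126*(-4) + 324*(-4)²) - 30)*(32 + 8*(-8)) = ((6 - 504 + 324*16) - 30)*(32 - 64) = ((6 - 504 + 5184) - 30)*(-32) = (4686 - 30)*(-32) = 4656*(-32) = -148992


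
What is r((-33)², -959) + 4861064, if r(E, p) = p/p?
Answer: 4861065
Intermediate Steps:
r(E, p) = 1
r((-33)², -959) + 4861064 = 1 + 4861064 = 4861065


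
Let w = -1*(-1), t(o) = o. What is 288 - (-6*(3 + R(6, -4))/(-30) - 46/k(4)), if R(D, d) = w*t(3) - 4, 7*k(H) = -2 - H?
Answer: 3509/15 ≈ 233.93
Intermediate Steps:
k(H) = -2/7 - H/7 (k(H) = (-2 - H)/7 = -2/7 - H/7)
w = 1
R(D, d) = -1 (R(D, d) = 1*3 - 4 = 3 - 4 = -1)
288 - (-6*(3 + R(6, -4))/(-30) - 46/k(4)) = 288 - (-6*(3 - 1)/(-30) - 46/(-2/7 - 1/7*4)) = 288 - (-6*2*(-1/30) - 46/(-2/7 - 4/7)) = 288 - (-12*(-1/30) - 46/(-6/7)) = 288 - (2/5 - 46*(-7/6)) = 288 - (2/5 + 161/3) = 288 - 1*811/15 = 288 - 811/15 = 3509/15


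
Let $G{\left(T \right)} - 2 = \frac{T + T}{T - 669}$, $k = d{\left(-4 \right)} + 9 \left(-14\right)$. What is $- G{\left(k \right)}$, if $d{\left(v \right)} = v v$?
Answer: $- \frac{1778}{779} \approx -2.2824$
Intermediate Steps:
$d{\left(v \right)} = v^{2}$
$k = -110$ ($k = \left(-4\right)^{2} + 9 \left(-14\right) = 16 - 126 = -110$)
$G{\left(T \right)} = 2 + \frac{2 T}{-669 + T}$ ($G{\left(T \right)} = 2 + \frac{T + T}{T - 669} = 2 + \frac{2 T}{-669 + T}$)
$- G{\left(k \right)} = - \frac{2 \left(-669 + 2 \left(-110\right)\right)}{-669 - 110} = - \frac{2 \left(-669 - 220\right)}{-779} = - \frac{2 \left(-1\right) \left(-889\right)}{779} = \left(-1\right) \frac{1778}{779} = - \frac{1778}{779}$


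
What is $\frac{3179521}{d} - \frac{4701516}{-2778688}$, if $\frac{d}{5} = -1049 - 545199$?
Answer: $\frac{125189740981}{237164494160} \approx 0.52786$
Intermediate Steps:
$d = -2731240$ ($d = 5 \left(-1049 - 545199\right) = 5 \left(-546248\right) = -2731240$)
$\frac{3179521}{d} - \frac{4701516}{-2778688} = \frac{3179521}{-2731240} - \frac{4701516}{-2778688} = 3179521 \left(- \frac{1}{2731240}\right) - - \frac{1175379}{694672} = - \frac{3179521}{2731240} + \frac{1175379}{694672} = \frac{125189740981}{237164494160}$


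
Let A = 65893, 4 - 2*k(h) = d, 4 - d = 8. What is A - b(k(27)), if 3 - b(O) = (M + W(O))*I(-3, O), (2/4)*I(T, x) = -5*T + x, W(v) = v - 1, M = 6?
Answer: 66232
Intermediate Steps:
d = -4 (d = 4 - 1*8 = 4 - 8 = -4)
k(h) = 4 (k(h) = 2 - ½*(-4) = 2 + 2 = 4)
W(v) = -1 + v
I(T, x) = -10*T + 2*x (I(T, x) = 2*(-5*T + x) = 2*(x - 5*T) = -10*T + 2*x)
b(O) = 3 - (5 + O)*(30 + 2*O) (b(O) = 3 - (6 + (-1 + O))*(-10*(-3) + 2*O) = 3 - (5 + O)*(30 + 2*O))
A - b(k(27)) = 65893 - (-147 - 40*4 - 2*4²) = 65893 - (-147 - 160 - 2*16) = 65893 - (-147 - 160 - 32) = 65893 - 1*(-339) = 65893 + 339 = 66232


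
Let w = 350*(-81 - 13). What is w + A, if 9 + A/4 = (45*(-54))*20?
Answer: -227336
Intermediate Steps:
A = -194436 (A = -36 + 4*((45*(-54))*20) = -36 + 4*(-2430*20) = -36 + 4*(-48600) = -36 - 194400 = -194436)
w = -32900 (w = 350*(-94) = -32900)
w + A = -32900 - 194436 = -227336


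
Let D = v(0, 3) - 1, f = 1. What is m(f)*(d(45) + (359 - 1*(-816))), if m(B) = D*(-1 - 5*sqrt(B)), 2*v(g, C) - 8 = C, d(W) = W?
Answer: -32940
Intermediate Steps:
v(g, C) = 4 + C/2
D = 9/2 (D = (4 + (1/2)*3) - 1 = (4 + 3/2) - 1 = 11/2 - 1 = 9/2 ≈ 4.5000)
m(B) = -9/2 - 45*sqrt(B)/2 (m(B) = 9*(-1 - 5*sqrt(B))/2 = -9/2 - 45*sqrt(B)/2)
m(f)*(d(45) + (359 - 1*(-816))) = (-9/2 - 45*sqrt(1)/2)*(45 + (359 - 1*(-816))) = (-9/2 - 45/2*1)*(45 + (359 + 816)) = (-9/2 - 45/2)*(45 + 1175) = -27*1220 = -32940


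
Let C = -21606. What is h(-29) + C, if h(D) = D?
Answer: -21635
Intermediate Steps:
h(-29) + C = -29 - 21606 = -21635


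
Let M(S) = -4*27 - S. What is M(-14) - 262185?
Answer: -262279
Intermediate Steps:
M(S) = -108 - S
M(-14) - 262185 = (-108 - 1*(-14)) - 262185 = (-108 + 14) - 262185 = -94 - 262185 = -262279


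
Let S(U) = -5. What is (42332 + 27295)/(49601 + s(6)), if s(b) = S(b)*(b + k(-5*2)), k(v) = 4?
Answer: 23209/16517 ≈ 1.4052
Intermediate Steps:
s(b) = -20 - 5*b (s(b) = -5*(b + 4) = -5*(4 + b) = -20 - 5*b)
(42332 + 27295)/(49601 + s(6)) = (42332 + 27295)/(49601 + (-20 - 5*6)) = 69627/(49601 + (-20 - 30)) = 69627/(49601 - 50) = 69627/49551 = 69627*(1/49551) = 23209/16517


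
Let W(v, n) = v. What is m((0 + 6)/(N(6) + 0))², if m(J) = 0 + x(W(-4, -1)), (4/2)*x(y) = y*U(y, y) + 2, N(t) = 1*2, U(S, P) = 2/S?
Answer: 4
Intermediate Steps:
N(t) = 2
x(y) = 2 (x(y) = (y*(2/y) + 2)/2 = (2 + 2)/2 = (½)*4 = 2)
m(J) = 2 (m(J) = 0 + 2 = 2)
m((0 + 6)/(N(6) + 0))² = 2² = 4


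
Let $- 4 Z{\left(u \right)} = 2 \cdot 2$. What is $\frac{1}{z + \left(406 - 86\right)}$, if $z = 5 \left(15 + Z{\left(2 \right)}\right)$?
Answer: $\frac{1}{390} \approx 0.0025641$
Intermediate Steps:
$Z{\left(u \right)} = -1$ ($Z{\left(u \right)} = - \frac{2 \cdot 2}{4} = \left(- \frac{1}{4}\right) 4 = -1$)
$z = 70$ ($z = 5 \left(15 - 1\right) = 5 \cdot 14 = 70$)
$\frac{1}{z + \left(406 - 86\right)} = \frac{1}{70 + \left(406 - 86\right)} = \frac{1}{70 + 320} = \frac{1}{390}$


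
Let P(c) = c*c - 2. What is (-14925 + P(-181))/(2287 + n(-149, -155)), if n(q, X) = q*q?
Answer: 8917/12244 ≈ 0.72828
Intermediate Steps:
n(q, X) = q²
P(c) = -2 + c² (P(c) = c² - 2 = -2 + c²)
(-14925 + P(-181))/(2287 + n(-149, -155)) = (-14925 + (-2 + (-181)²))/(2287 + (-149)²) = (-14925 + (-2 + 32761))/(2287 + 22201) = (-14925 + 32759)/24488 = 17834*(1/24488) = 8917/12244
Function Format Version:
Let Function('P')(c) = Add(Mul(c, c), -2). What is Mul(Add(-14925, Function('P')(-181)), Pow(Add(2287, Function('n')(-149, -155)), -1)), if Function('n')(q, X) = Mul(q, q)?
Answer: Rational(8917, 12244) ≈ 0.72828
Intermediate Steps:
Function('n')(q, X) = Pow(q, 2)
Function('P')(c) = Add(-2, Pow(c, 2)) (Function('P')(c) = Add(Pow(c, 2), -2) = Add(-2, Pow(c, 2)))
Mul(Add(-14925, Function('P')(-181)), Pow(Add(2287, Function('n')(-149, -155)), -1)) = Mul(Add(-14925, Add(-2, Pow(-181, 2))), Pow(Add(2287, Pow(-149, 2)), -1)) = Mul(Add(-14925, Add(-2, 32761)), Pow(Add(2287, 22201), -1)) = Mul(Add(-14925, 32759), Pow(24488, -1)) = Mul(17834, Rational(1, 24488)) = Rational(8917, 12244)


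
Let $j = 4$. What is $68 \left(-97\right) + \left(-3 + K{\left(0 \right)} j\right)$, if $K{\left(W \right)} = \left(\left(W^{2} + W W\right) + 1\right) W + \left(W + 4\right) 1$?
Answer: $-6583$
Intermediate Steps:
$K{\left(W \right)} = 4 + W + W \left(1 + 2 W^{2}\right)$ ($K{\left(W \right)} = \left(\left(W^{2} + W^{2}\right) + 1\right) W + \left(4 + W\right) 1 = \left(2 W^{2} + 1\right) W + \left(4 + W\right) = \left(1 + 2 W^{2}\right) W + \left(4 + W\right) = W \left(1 + 2 W^{2}\right) + \left(4 + W\right) = 4 + W + W \left(1 + 2 W^{2}\right)$)
$68 \left(-97\right) + \left(-3 + K{\left(0 \right)} j\right) = 68 \left(-97\right) - \left(3 - \left(4 + 2 \cdot 0 + 2 \cdot 0^{3}\right) 4\right) = -6596 - \left(3 - \left(4 + 0 + 2 \cdot 0\right) 4\right) = -6596 - \left(3 - \left(4 + 0 + 0\right) 4\right) = -6596 + \left(-3 + 4 \cdot 4\right) = -6596 + \left(-3 + 16\right) = -6596 + 13 = -6583$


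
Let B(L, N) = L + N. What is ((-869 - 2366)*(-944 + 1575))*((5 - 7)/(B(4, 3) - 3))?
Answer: 2041285/2 ≈ 1.0206e+6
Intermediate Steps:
((-869 - 2366)*(-944 + 1575))*((5 - 7)/(B(4, 3) - 3)) = ((-869 - 2366)*(-944 + 1575))*((5 - 7)/((4 + 3) - 3)) = (-3235*631)*(-2/(7 - 3)) = -(-4082570)/4 = -2041285*(-½) = 2041285/2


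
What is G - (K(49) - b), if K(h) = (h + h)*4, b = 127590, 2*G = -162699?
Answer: 91697/2 ≈ 45849.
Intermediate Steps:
G = -162699/2 (G = (½)*(-162699) = -162699/2 ≈ -81350.)
K(h) = 8*h (K(h) = (2*h)*4 = 8*h)
G - (K(49) - b) = -162699/2 - (8*49 - 1*127590) = -162699/2 - (392 - 127590) = -162699/2 - 1*(-127198) = -162699/2 + 127198 = 91697/2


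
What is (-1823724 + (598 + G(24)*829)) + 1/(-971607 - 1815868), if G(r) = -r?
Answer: -5137377749451/2787475 ≈ -1.8430e+6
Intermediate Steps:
(-1823724 + (598 + G(24)*829)) + 1/(-971607 - 1815868) = (-1823724 + (598 - 1*24*829)) + 1/(-971607 - 1815868) = (-1823724 + (598 - 24*829)) + 1/(-2787475) = (-1823724 + (598 - 19896)) - 1/2787475 = (-1823724 - 19298) - 1/2787475 = -1843022 - 1/2787475 = -5137377749451/2787475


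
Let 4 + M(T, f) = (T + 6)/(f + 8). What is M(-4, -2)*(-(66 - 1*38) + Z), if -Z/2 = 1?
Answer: 110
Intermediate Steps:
Z = -2 (Z = -2*1 = -2)
M(T, f) = -4 + (6 + T)/(8 + f) (M(T, f) = -4 + (T + 6)/(f + 8) = -4 + (6 + T)/(8 + f))
M(-4, -2)*(-(66 - 1*38) + Z) = ((-26 - 4 - 4*(-2))/(8 - 2))*(-(66 - 1*38) - 2) = ((-26 - 4 + 8)/6)*(-(66 - 38) - 2) = ((⅙)*(-22))*(-1*28 - 2) = -11*(-28 - 2)/3 = -11/3*(-30) = 110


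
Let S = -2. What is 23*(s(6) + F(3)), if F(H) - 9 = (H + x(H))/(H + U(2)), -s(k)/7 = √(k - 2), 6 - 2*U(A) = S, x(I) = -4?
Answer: -828/7 ≈ -118.29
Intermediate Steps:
U(A) = 4 (U(A) = 3 - ½*(-2) = 3 + 1 = 4)
s(k) = -7*√(-2 + k) (s(k) = -7*√(k - 2) = -7*√(-2 + k))
F(H) = 9 + (-4 + H)/(4 + H) (F(H) = 9 + (H - 4)/(H + 4) = 9 + (-4 + H)/(4 + H))
23*(s(6) + F(3)) = 23*(-7*√(-2 + 6) + 2*(16 + 5*3)/(4 + 3)) = 23*(-7*√4 + 2*(16 + 15)/7) = 23*(-7*2 + 2*(⅐)*31) = 23*(-14 + 62/7) = 23*(-36/7) = -828/7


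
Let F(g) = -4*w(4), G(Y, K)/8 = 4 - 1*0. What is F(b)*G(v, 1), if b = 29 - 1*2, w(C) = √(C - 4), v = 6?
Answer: 0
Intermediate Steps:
w(C) = √(-4 + C)
G(Y, K) = 32 (G(Y, K) = 8*(4 - 1*0) = 8*(4 + 0) = 8*4 = 32)
b = 27 (b = 29 - 2 = 27)
F(g) = 0 (F(g) = -4*√(-4 + 4) = -4*√0 = -4*0 = 0)
F(b)*G(v, 1) = 0*32 = 0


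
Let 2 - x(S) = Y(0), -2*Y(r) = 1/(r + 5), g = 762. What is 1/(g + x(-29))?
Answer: 10/7641 ≈ 0.0013087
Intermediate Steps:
Y(r) = -1/(2*(5 + r)) (Y(r) = -1/(2*(r + 5)) = -1/(2*(5 + r)))
x(S) = 21/10 (x(S) = 2 - (-1)/(10 + 2*0) = 2 - (-1)/(10 + 0) = 2 - (-1)/10 = 2 - 1*(-⅒) = 2 + ⅒ = 21/10)
1/(g + x(-29)) = 1/(762 + 21/10) = 1/(7641/10) = 10/7641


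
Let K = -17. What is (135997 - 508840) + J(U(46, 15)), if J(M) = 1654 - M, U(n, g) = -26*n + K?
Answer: -369976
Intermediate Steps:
U(n, g) = -17 - 26*n (U(n, g) = -26*n - 17 = -17 - 26*n)
(135997 - 508840) + J(U(46, 15)) = (135997 - 508840) + (1654 - (-17 - 26*46)) = -372843 + (1654 - (-17 - 1196)) = -372843 + (1654 - 1*(-1213)) = -372843 + (1654 + 1213) = -372843 + 2867 = -369976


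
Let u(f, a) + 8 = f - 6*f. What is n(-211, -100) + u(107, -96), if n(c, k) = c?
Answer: -754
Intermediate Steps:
u(f, a) = -8 - 5*f (u(f, a) = -8 + (f - 6*f) = -8 - 5*f)
n(-211, -100) + u(107, -96) = -211 + (-8 - 5*107) = -211 + (-8 - 535) = -211 - 543 = -754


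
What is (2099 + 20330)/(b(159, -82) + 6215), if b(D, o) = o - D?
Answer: 22429/5974 ≈ 3.7544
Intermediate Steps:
(2099 + 20330)/(b(159, -82) + 6215) = (2099 + 20330)/((-82 - 1*159) + 6215) = 22429/((-82 - 159) + 6215) = 22429/(-241 + 6215) = 22429/5974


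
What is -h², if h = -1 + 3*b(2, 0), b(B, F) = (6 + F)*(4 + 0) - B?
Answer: -4225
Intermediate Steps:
b(B, F) = 24 - B + 4*F (b(B, F) = (6 + F)*4 - B = (24 + 4*F) - B = 24 - B + 4*F)
h = 65 (h = -1 + 3*(24 - 1*2 + 4*0) = -1 + 3*(24 - 2 + 0) = -1 + 3*22 = -1 + 66 = 65)
-h² = -1*65² = -1*4225 = -4225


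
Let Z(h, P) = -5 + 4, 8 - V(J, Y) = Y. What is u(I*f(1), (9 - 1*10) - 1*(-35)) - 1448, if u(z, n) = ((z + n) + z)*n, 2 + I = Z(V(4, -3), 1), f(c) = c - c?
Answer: -292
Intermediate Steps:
V(J, Y) = 8 - Y
f(c) = 0
Z(h, P) = -1
I = -3 (I = -2 - 1 = -3)
u(z, n) = n*(n + 2*z) (u(z, n) = ((n + z) + z)*n = (n + 2*z)*n = n*(n + 2*z))
u(I*f(1), (9 - 1*10) - 1*(-35)) - 1448 = ((9 - 1*10) - 1*(-35))*(((9 - 1*10) - 1*(-35)) + 2*(-3*0)) - 1448 = ((9 - 10) + 35)*(((9 - 10) + 35) + 2*0) - 1448 = (-1 + 35)*((-1 + 35) + 0) - 1448 = 34*(34 + 0) - 1448 = 34*34 - 1448 = 1156 - 1448 = -292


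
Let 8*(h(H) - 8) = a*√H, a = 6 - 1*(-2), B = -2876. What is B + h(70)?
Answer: -2868 + √70 ≈ -2859.6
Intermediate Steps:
a = 8 (a = 6 + 2 = 8)
h(H) = 8 + √H (h(H) = 8 + (8*√H)/8 = 8 + √H)
B + h(70) = -2876 + (8 + √70) = -2868 + √70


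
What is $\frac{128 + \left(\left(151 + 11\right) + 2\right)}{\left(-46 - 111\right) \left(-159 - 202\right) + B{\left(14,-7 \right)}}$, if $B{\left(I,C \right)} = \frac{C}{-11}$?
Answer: $\frac{1606}{311727} \approx 0.0051519$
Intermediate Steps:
$B{\left(I,C \right)} = - \frac{C}{11}$ ($B{\left(I,C \right)} = C \left(- \frac{1}{11}\right) = - \frac{C}{11}$)
$\frac{128 + \left(\left(151 + 11\right) + 2\right)}{\left(-46 - 111\right) \left(-159 - 202\right) + B{\left(14,-7 \right)}} = \frac{128 + \left(\left(151 + 11\right) + 2\right)}{\left(-46 - 111\right) \left(-159 - 202\right) - - \frac{7}{11}} = \frac{128 + \left(162 + 2\right)}{\left(-157\right) \left(-361\right) + \frac{7}{11}} = \frac{128 + 164}{56677 + \frac{7}{11}} = \frac{292}{\frac{623454}{11}} = 292 \cdot \frac{11}{623454} = \frac{1606}{311727}$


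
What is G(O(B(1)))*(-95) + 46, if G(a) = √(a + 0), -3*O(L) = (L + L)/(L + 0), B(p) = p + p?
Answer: 46 - 95*I*√6/3 ≈ 46.0 - 77.567*I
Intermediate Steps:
B(p) = 2*p
O(L) = -⅔ (O(L) = -(L + L)/(3*(L + 0)) = -2*L/(3*L) = -⅓*2 = -⅔)
G(a) = √a
G(O(B(1)))*(-95) + 46 = √(-⅔)*(-95) + 46 = (I*√6/3)*(-95) + 46 = -95*I*√6/3 + 46 = 46 - 95*I*√6/3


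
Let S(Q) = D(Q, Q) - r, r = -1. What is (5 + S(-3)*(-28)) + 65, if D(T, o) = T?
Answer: 126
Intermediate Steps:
S(Q) = 1 + Q (S(Q) = Q - 1*(-1) = Q + 1 = 1 + Q)
(5 + S(-3)*(-28)) + 65 = (5 + (1 - 3)*(-28)) + 65 = (5 - 2*(-28)) + 65 = (5 + 56) + 65 = 61 + 65 = 126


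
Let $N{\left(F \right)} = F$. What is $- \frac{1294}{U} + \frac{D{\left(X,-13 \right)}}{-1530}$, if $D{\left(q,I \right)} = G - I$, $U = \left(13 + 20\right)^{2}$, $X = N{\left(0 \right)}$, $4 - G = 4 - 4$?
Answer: $- \frac{13061}{10890} \approx -1.1994$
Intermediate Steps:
$G = 4$ ($G = 4 - \left(4 - 4\right) = 4 - 0 = 4 + 0 = 4$)
$X = 0$
$U = 1089$ ($U = 33^{2} = 1089$)
$D{\left(q,I \right)} = 4 - I$
$- \frac{1294}{U} + \frac{D{\left(X,-13 \right)}}{-1530} = - \frac{1294}{1089} + \frac{4 - -13}{-1530} = \left(-1294\right) \frac{1}{1089} + \left(4 + 13\right) \left(- \frac{1}{1530}\right) = - \frac{1294}{1089} + 17 \left(- \frac{1}{1530}\right) = - \frac{1294}{1089} - \frac{1}{90} = - \frac{13061}{10890}$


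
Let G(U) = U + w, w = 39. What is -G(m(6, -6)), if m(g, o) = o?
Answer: -33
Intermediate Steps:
G(U) = 39 + U (G(U) = U + 39 = 39 + U)
-G(m(6, -6)) = -(39 - 6) = -1*33 = -33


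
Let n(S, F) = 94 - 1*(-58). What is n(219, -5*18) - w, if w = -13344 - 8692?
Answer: 22188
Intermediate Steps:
n(S, F) = 152 (n(S, F) = 94 + 58 = 152)
w = -22036
n(219, -5*18) - w = 152 - 1*(-22036) = 152 + 22036 = 22188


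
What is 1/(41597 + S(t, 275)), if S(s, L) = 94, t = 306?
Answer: 1/41691 ≈ 2.3986e-5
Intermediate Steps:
1/(41597 + S(t, 275)) = 1/(41597 + 94) = 1/41691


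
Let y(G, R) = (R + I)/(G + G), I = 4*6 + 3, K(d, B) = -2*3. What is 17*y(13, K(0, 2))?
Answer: 357/26 ≈ 13.731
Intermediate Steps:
K(d, B) = -6
I = 27 (I = 24 + 3 = 27)
y(G, R) = (27 + R)/(2*G) (y(G, R) = (R + 27)/(G + G) = (27 + R)/((2*G)) = (27 + R)*(1/(2*G)) = (27 + R)/(2*G))
17*y(13, K(0, 2)) = 17*((½)*(27 - 6)/13) = 17*((½)*(1/13)*21) = 17*(21/26) = 357/26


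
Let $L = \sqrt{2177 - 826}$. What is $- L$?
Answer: $- \sqrt{1351} \approx -36.756$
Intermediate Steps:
$L = \sqrt{1351} \approx 36.756$
$- L = - \sqrt{1351}$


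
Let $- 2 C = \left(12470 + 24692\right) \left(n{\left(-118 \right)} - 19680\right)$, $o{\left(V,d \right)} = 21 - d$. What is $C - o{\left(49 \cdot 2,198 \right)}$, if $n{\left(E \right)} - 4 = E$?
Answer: $367792491$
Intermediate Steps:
$n{\left(E \right)} = 4 + E$
$C = 367792314$ ($C = - \frac{\left(12470 + 24692\right) \left(\left(4 - 118\right) - 19680\right)}{2} = - \frac{37162 \left(-114 - 19680\right)}{2} = - \frac{37162 \left(-19794\right)}{2} = \left(- \frac{1}{2}\right) \left(-735584628\right) = 367792314$)
$C - o{\left(49 \cdot 2,198 \right)} = 367792314 - \left(21 - 198\right) = 367792314 - -177 = 367792314 + 177 = 367792491$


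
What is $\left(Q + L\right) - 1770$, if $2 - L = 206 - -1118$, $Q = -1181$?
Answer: $-4273$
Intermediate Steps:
$L = -1322$ ($L = 2 - \left(206 - -1118\right) = 2 - \left(206 + 1118\right) = 2 - 1324 = -1322$)
$\left(Q + L\right) - 1770 = \left(-1181 - 1322\right) - 1770 = -2503 - 1770 = -4273$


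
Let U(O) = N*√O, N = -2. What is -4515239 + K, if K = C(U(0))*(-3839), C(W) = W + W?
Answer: -4515239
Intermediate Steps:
U(O) = -2*√O
C(W) = 2*W
K = 0 (K = (2*(-2*√0))*(-3839) = (2*(-2*0))*(-3839) = (2*0)*(-3839) = 0*(-3839) = 0)
-4515239 + K = -4515239 + 0 = -4515239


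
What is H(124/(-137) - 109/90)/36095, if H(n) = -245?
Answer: -49/7219 ≈ -0.0067876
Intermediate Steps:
H(124/(-137) - 109/90)/36095 = -245/36095 = -245*1/36095 = -49/7219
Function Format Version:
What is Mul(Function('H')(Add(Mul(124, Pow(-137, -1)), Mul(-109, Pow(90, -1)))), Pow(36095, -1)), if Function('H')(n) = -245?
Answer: Rational(-49, 7219) ≈ -0.0067876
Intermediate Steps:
Mul(Function('H')(Add(Mul(124, Pow(-137, -1)), Mul(-109, Pow(90, -1)))), Pow(36095, -1)) = Mul(-245, Pow(36095, -1)) = Mul(-245, Rational(1, 36095)) = Rational(-49, 7219)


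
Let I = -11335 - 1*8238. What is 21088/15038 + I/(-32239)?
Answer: 4729101/2353447 ≈ 2.0094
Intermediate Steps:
I = -19573 (I = -11335 - 8238 = -19573)
21088/15038 + I/(-32239) = 21088/15038 - 19573/(-32239) = 21088*(1/15038) - 19573*(-1/32239) = 10544/7519 + 19573/32239 = 4729101/2353447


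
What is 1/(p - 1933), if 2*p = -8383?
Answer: -2/12249 ≈ -0.00016328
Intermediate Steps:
p = -8383/2 (p = (½)*(-8383) = -8383/2 ≈ -4191.5)
1/(p - 1933) = 1/(-8383/2 - 1933) = 1/(-12249/2) = -2/12249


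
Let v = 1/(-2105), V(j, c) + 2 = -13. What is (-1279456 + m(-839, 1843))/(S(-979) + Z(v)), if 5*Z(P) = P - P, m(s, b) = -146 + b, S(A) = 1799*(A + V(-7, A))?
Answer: 182537/255458 ≈ 0.71455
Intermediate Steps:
V(j, c) = -15 (V(j, c) = -2 - 13 = -15)
v = -1/2105 ≈ -0.00047506
S(A) = -26985 + 1799*A (S(A) = 1799*(A - 15) = 1799*(-15 + A) = -26985 + 1799*A)
Z(P) = 0 (Z(P) = (P - P)/5 = (⅕)*0 = 0)
(-1279456 + m(-839, 1843))/(S(-979) + Z(v)) = (-1279456 + (-146 + 1843))/((-26985 + 1799*(-979)) + 0) = (-1279456 + 1697)/((-26985 - 1761221) + 0) = -1277759/(-1788206 + 0) = -1277759/(-1788206) = -1277759*(-1/1788206) = 182537/255458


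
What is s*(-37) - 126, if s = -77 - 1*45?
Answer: 4388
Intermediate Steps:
s = -122 (s = -77 - 45 = -122)
s*(-37) - 126 = -122*(-37) - 126 = 4514 - 126 = 4388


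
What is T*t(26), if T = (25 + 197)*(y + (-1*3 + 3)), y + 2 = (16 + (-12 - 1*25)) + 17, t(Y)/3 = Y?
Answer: -103896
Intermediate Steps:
t(Y) = 3*Y
y = -6 (y = -2 + ((16 + (-12 - 1*25)) + 17) = -2 + ((16 + (-12 - 25)) + 17) = -2 + ((16 - 37) + 17) = -2 + (-21 + 17) = -2 - 4 = -6)
T = -1332 (T = (25 + 197)*(-6 + (-1*3 + 3)) = 222*(-6 + (-3 + 3)) = 222*(-6 + 0) = 222*(-6) = -1332)
T*t(26) = -3996*26 = -1332*78 = -103896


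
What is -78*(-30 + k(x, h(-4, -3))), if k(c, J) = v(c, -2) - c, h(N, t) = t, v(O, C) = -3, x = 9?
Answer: 3276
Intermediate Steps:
k(c, J) = -3 - c
-78*(-30 + k(x, h(-4, -3))) = -78*(-30 + (-3 - 1*9)) = -78*(-30 + (-3 - 9)) = -78*(-30 - 12) = -78*(-42) = 3276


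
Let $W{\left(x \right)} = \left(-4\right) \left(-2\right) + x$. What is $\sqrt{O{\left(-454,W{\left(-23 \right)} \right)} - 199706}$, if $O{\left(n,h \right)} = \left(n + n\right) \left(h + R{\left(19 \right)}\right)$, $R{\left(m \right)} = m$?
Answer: $i \sqrt{203338} \approx 450.93 i$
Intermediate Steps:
$W{\left(x \right)} = 8 + x$
$O{\left(n,h \right)} = 2 n \left(19 + h\right)$ ($O{\left(n,h \right)} = \left(n + n\right) \left(h + 19\right) = 2 n \left(19 + h\right)$)
$\sqrt{O{\left(-454,W{\left(-23 \right)} \right)} - 199706} = \sqrt{2 \left(-454\right) \left(19 + \left(8 - 23\right)\right) - 199706} = \sqrt{2 \left(-454\right) \left(19 - 15\right) - 199706} = \sqrt{2 \left(-454\right) 4 - 199706} = \sqrt{-3632 - 199706} = \sqrt{-203338} = i \sqrt{203338}$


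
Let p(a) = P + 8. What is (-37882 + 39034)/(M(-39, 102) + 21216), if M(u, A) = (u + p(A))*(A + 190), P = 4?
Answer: 96/1111 ≈ 0.086409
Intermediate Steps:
p(a) = 12 (p(a) = 4 + 8 = 12)
M(u, A) = (12 + u)*(190 + A) (M(u, A) = (u + 12)*(A + 190) = (12 + u)*(190 + A))
(-37882 + 39034)/(M(-39, 102) + 21216) = (-37882 + 39034)/((2280 + 12*102 + 190*(-39) + 102*(-39)) + 21216) = 1152/((2280 + 1224 - 7410 - 3978) + 21216) = 1152/(-7884 + 21216) = 1152/13332 = 1152*(1/13332) = 96/1111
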